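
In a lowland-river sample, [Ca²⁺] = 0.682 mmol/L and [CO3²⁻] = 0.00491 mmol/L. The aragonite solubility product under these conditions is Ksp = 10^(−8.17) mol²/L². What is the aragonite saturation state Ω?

Ω = 0.495

Ksp = 10^(−8.17) = 6.761×10^-9
Ω = [Ca²⁺][CO3²⁻]/Ksp = (0.682×10^-3)(0.00491×10^-3) / 6.761×10^-9 = 0.495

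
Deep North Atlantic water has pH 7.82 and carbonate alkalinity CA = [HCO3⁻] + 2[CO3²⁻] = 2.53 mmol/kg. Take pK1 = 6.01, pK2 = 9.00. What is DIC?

DIC = 2.42 mmol/kg

CA = [HCO3⁻] + 2[CO3²⁻] = (α₁ + 2α₂)·DIC
At pH 7.82: [H⁺]/K1 = 10^-1.81 = 0.015488, K2/[H⁺] = 10^-1.18 = 0.066069
α₁ = 1/(1 + 0.015488 + 0.066069) = 1/1.0816 = 0.9246; α₂ = α₁·K2/[H⁺] = 0.06109
α₁ + 2α₂ = 1.0468
DIC = CA / (α₁ + 2α₂) = 2.53 / 1.0468 = 2.42 mmol/kg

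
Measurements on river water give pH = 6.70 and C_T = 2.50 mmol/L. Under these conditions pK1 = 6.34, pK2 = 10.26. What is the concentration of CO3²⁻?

[CO3²⁻] = 0.479 μmol/L

α₂ = 1 / (1 + [H⁺]/K2 + [H⁺]²/(K1K2)) = 1 / (1 + 10^+3.56 + 10^+3.20)
   = 1 / (1 + 3630.8 + 1584.9) = 1/5216.7 = 0.0001917
[CO3²⁻] = α₂ × DIC = 0.0001917 × 2.50 = 0.000479 mmol/L = 0.479 μmol/L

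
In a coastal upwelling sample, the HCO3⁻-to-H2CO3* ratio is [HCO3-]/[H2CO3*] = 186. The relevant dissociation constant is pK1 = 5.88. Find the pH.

pH = 8.15

From K1 = [H⁺][HCO3-]/[H2CO3*]:  pH = pK1 + log₁₀([HCO3-]/[H2CO3*])
log₁₀(186) = +2.270
pH = 5.88 + (+2.270) = 8.15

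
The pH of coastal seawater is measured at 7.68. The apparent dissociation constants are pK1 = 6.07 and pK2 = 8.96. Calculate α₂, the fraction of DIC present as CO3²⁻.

α₂ = 1 / (1 + [H⁺]/K2 + [H⁺]²/(K1K2)) = 1 / (1 + 10^+1.28 + 10^-0.33)
   = 1 / (1 + 19.055 + 0.46774) = 1/20.522 = 0.04873

α₂ = 0.0487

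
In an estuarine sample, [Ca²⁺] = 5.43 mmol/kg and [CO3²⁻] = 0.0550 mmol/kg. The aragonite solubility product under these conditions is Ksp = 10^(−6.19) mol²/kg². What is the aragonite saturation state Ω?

Ksp = 10^(−6.19) = 6.457×10^-7
Ω = [Ca²⁺][CO3²⁻]/Ksp = (5.43×10^-3)(0.0550×10^-3) / 6.457×10^-7 = 0.463

Ω = 0.463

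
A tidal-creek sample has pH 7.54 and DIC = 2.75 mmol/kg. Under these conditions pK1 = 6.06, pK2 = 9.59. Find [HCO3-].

α₁ = 1 / (1 + [H⁺]/K1 + K2/[H⁺]) = 1 / (1 + 10^-1.48 + 10^-2.05)
   = 1 / (1 + 0.033113 + 0.0089125) = 1/1.0420 = 0.9597
[HCO3⁻] = α₁ × DIC = 0.9597 × 2.75 = 2.64 mmol/kg

[HCO3⁻] = 2.64 mmol/kg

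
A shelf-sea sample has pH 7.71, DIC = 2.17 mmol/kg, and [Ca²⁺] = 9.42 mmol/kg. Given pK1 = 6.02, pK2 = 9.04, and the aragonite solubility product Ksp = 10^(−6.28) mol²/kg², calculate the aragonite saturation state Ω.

α₂ = 1 / (1 + [H⁺]/K2 + [H⁺]²/(K1K2)) = 1 / (1 + 10^+1.33 + 10^-0.36)
   = 1 / (1 + 21.380 + 0.43652) = 1/22.816 = 0.04383
[CO3²⁻] = α₂ × DIC = 0.04383 × 2.17 = 0.09511 mmol/kg
Ksp = 10^(−6.28) = 5.248×10^-7
Ω = [Ca²⁺][CO3²⁻]/Ksp = (9.42×10^-3)(9.511×10^-5) / 5.248×10^-7 = 1.71

Ω = 1.71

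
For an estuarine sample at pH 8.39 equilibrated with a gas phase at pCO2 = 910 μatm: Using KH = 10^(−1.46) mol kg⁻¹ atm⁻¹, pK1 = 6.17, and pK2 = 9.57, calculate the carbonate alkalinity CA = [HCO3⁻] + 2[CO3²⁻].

CA = 5.93 mmol/kg

[CO2*] = KH · pCO2 = 10^(−1.46) × 910×10^-6 = 3.155×10^-5 mol/kg
α₀ = 1/(1 + K1/[H⁺] + K1K2/[H⁺]²) = 1/(1 + 10^+2.22 + 10^+1.04) = 0.005620
DIC = [CO2*]/α₀ = 3.155×10^-5 / 0.005620 = 5.614 mmol/kg
CA = (α₁ + 2α₂)·DIC = (0.9328 + 2×0.06163) × 5.614 = 5.93 mmol/kg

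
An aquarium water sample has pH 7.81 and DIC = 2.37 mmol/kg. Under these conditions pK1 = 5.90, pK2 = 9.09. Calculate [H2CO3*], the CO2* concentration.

α₀ = 1 / (1 + K1/[H⁺] + K1K2/[H⁺]²) = 1 / (1 + 10^+1.91 + 10^+0.63)
   = 1 / (1 + 81.283 + 4.2658) = 1/86.549 = 0.01155
[CO2*] = α₀ × DIC = 0.01155 × 2.37 = 0.0274 mmol/kg

[CO2*] = 0.0274 mmol/kg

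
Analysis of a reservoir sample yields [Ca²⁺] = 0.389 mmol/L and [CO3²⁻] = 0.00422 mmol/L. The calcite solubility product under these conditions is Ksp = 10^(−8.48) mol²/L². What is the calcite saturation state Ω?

Ksp = 10^(−8.48) = 3.311×10^-9
Ω = [Ca²⁺][CO3²⁻]/Ksp = (0.389×10^-3)(0.00422×10^-3) / 3.311×10^-9 = 0.496

Ω = 0.496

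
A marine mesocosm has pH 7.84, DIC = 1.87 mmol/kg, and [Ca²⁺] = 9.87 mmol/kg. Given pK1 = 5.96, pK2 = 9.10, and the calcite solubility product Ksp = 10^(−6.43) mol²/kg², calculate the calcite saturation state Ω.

Ω = 2.56

α₂ = 1 / (1 + [H⁺]/K2 + [H⁺]²/(K1K2)) = 1 / (1 + 10^+1.26 + 10^-0.62)
   = 1 / (1 + 18.197 + 0.23988) = 1/19.437 = 0.05145
[CO3²⁻] = α₂ × DIC = 0.05145 × 1.87 = 0.09621 mmol/kg
Ksp = 10^(−6.43) = 3.715×10^-7
Ω = [Ca²⁺][CO3²⁻]/Ksp = (9.87×10^-3)(9.621×10^-5) / 3.715×10^-7 = 2.56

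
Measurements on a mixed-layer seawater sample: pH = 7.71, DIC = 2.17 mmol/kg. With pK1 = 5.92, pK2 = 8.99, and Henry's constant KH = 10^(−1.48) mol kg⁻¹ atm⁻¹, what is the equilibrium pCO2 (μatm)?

α₀ = 1 / (1 + K1/[H⁺] + K1K2/[H⁺]²) = 1 / (1 + 10^+1.79 + 10^+0.51)
   = 1 / (1 + 61.660 + 3.2359) = 1/65.895 = 0.01518
[CO2*] = α₀ × DIC = 0.01518 × 2.17 = 0.03293 mmol/kg
pCO2 = [CO2*]/KH = 3.293×10^-5 / 3.311×10^-2 = 994 μatm

pCO2 = 994 μatm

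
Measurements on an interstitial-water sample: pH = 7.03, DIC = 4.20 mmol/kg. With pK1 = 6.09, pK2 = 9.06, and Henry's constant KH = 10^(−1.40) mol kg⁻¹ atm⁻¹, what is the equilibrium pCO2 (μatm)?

α₀ = 1 / (1 + K1/[H⁺] + K1K2/[H⁺]²) = 1 / (1 + 10^+0.94 + 10^-1.09)
   = 1 / (1 + 8.7096 + 0.081283) = 1/9.7909 = 0.1021
[CO2*] = α₀ × DIC = 0.1021 × 4.20 = 0.4290 mmol/kg
pCO2 = [CO2*]/KH = 4.290×10^-4 / 3.981×10^-2 = 1.08×10^4 μatm

pCO2 = 1.08×10^4 μatm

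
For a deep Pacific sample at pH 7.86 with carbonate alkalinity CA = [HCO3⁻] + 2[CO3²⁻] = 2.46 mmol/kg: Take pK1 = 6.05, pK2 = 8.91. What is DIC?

CA = [HCO3⁻] + 2[CO3²⁻] = (α₁ + 2α₂)·DIC
At pH 7.86: [H⁺]/K1 = 10^-1.81 = 0.015488, K2/[H⁺] = 10^-1.05 = 0.089125
α₁ = 1/(1 + 0.015488 + 0.089125) = 1/1.1046 = 0.9053; α₂ = α₁·K2/[H⁺] = 0.08068
α₁ + 2α₂ = 1.0667
DIC = CA / (α₁ + 2α₂) = 2.46 / 1.0667 = 2.31 mmol/kg

DIC = 2.31 mmol/kg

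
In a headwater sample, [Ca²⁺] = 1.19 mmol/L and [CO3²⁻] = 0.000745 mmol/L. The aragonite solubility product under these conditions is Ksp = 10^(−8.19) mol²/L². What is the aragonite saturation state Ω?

Ksp = 10^(−8.19) = 6.457×10^-9
Ω = [Ca²⁺][CO3²⁻]/Ksp = (1.19×10^-3)(0.000745×10^-3) / 6.457×10^-9 = 0.137

Ω = 0.137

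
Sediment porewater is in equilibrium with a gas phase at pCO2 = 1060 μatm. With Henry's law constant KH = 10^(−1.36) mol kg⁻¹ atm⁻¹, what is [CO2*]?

KH = 10^(−1.36) = 4.365×10^-2 mol kg⁻¹ atm⁻¹
[CO2*] = KH · pCO2 = 4.365×10^-2 × 1060×10^-6 atm = 4.63×10^-5 mol/kg

[CO2*] = 46.3 μmol/kg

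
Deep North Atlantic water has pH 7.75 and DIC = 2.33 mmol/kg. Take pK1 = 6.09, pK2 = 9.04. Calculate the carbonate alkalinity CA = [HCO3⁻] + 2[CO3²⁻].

CA = [HCO3⁻] + 2[CO3²⁻] = (α₁ + 2α₂)·DIC
At pH 7.75: [H⁺]/K1 = 10^-1.66 = 0.021878, K2/[H⁺] = 10^-1.29 = 0.051286
α₁ = 1/(1 + 0.021878 + 0.051286) = 1/1.0732 = 0.9318; α₂ = α₁·K2/[H⁺] = 0.04779
α₁ + 2α₂ = 1.0274
CA = 1.0274 × 2.33 = 2.39 mmol/kg

CA = 2.39 mmol/kg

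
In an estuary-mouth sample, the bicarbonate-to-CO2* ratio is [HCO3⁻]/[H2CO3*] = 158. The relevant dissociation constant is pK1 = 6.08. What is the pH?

pH = 8.28

From K1 = [H⁺][HCO3⁻]/[H2CO3*]:  pH = pK1 + log₁₀([HCO3⁻]/[H2CO3*])
log₁₀(158) = +2.199
pH = 6.08 + (+2.199) = 8.28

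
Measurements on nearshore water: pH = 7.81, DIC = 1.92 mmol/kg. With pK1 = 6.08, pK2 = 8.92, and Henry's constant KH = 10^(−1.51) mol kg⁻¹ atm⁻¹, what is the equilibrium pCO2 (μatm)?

pCO2 = 1060 μatm

α₀ = 1 / (1 + K1/[H⁺] + K1K2/[H⁺]²) = 1 / (1 + 10^+1.73 + 10^+0.62)
   = 1 / (1 + 53.703 + 4.1687) = 1/58.872 = 0.01699
[CO2*] = α₀ × DIC = 0.01699 × 1.92 = 0.03261 mmol/kg
pCO2 = [CO2*]/KH = 3.261×10^-5 / 3.090×10^-2 = 1060 μatm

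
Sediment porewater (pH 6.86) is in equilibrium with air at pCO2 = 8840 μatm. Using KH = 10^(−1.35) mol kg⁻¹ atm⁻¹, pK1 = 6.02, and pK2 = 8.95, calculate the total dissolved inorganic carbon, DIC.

DIC = 3.15 mmol/kg

[CO2*] = KH · pCO2 = 10^(−1.35) × 8840×10^-6 = 3.949×10^-4 mol/kg
α₀ = 1/(1 + K1/[H⁺] + K1K2/[H⁺]²) = 1/(1 + 10^+0.84 + 10^-1.25) = 0.1254
DIC = [CO2*]/α₀ = 3.949×10^-4 / 0.1254 = 3.15 mmol/kg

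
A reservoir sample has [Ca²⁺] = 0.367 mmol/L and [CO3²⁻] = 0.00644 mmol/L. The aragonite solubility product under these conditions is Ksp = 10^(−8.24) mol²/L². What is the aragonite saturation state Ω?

Ω = 0.411

Ksp = 10^(−8.24) = 5.754×10^-9
Ω = [Ca²⁺][CO3²⁻]/Ksp = (0.367×10^-3)(0.00644×10^-3) / 5.754×10^-9 = 0.411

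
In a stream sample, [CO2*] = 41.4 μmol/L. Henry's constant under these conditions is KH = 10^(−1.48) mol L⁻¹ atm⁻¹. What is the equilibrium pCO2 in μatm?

pCO2 = 1250 μatm

KH = 10^(−1.48) = 3.311×10^-2 mol L⁻¹ atm⁻¹
pCO2 = [CO2*]/KH = 41.4×10^-6 / 3.311×10^-2 = 1.25×10^-3 atm = 1250 μatm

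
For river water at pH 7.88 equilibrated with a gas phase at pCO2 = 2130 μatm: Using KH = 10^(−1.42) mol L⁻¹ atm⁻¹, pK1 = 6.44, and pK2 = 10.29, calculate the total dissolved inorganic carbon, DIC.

DIC = 2.32 mmol/L

[CO2*] = KH · pCO2 = 10^(−1.42) × 2130×10^-6 = 8.098×10^-5 mol/L
α₀ = 1/(1 + K1/[H⁺] + K1K2/[H⁺]²) = 1/(1 + 10^+1.44 + 10^-0.97) = 0.03490
DIC = [CO2*]/α₀ = 8.098×10^-5 / 0.03490 = 2.32 mmol/L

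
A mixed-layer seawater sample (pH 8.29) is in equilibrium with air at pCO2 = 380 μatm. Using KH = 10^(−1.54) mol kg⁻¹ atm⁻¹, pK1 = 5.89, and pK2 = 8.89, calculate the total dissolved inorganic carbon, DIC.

[CO2*] = KH · pCO2 = 10^(−1.54) × 380×10^-6 = 1.096×10^-5 mol/kg
α₀ = 1/(1 + K1/[H⁺] + K1K2/[H⁺]²) = 1/(1 + 10^+2.40 + 10^+1.80) = 0.003172
DIC = [CO2*]/α₀ = 1.096×10^-5 / 0.003172 = 3.46 mmol/kg

DIC = 3.46 mmol/kg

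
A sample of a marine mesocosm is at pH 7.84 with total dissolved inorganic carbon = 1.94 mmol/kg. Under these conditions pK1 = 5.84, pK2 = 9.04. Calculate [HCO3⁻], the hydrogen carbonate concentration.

[HCO3⁻] = 1.81 mmol/kg

α₁ = 1 / (1 + [H⁺]/K1 + K2/[H⁺]) = 1 / (1 + 10^-2.00 + 10^-1.20)
   = 1 / (1 + 0.010000 + 0.063096) = 1/1.0731 = 0.9319
[HCO3⁻] = α₁ × DIC = 0.9319 × 1.94 = 1.81 mmol/kg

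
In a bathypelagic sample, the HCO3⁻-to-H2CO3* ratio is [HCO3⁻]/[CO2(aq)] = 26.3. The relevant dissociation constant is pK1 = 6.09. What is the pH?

From K1 = [H⁺][HCO3⁻]/[CO2(aq)]:  pH = pK1 + log₁₀([HCO3⁻]/[CO2(aq)])
log₁₀(26.3) = +1.420
pH = 6.09 + (+1.420) = 7.51

pH = 7.51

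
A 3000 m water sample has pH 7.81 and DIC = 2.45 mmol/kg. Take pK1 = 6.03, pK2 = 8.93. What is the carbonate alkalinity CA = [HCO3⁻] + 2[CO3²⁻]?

CA = [HCO3⁻] + 2[CO3²⁻] = (α₁ + 2α₂)·DIC
At pH 7.81: [H⁺]/K1 = 10^-1.78 = 0.016596, K2/[H⁺] = 10^-1.12 = 0.075858
α₁ = 1/(1 + 0.016596 + 0.075858) = 1/1.0925 = 0.9154; α₂ = α₁·K2/[H⁺] = 0.06944
α₁ + 2α₂ = 1.0542
CA = 1.0542 × 2.45 = 2.58 mmol/kg

CA = 2.58 mmol/kg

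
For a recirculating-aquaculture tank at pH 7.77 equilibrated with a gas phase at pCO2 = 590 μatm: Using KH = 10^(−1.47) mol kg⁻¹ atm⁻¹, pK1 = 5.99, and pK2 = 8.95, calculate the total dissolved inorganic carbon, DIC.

[CO2*] = KH · pCO2 = 10^(−1.47) × 590×10^-6 = 1.999×10^-5 mol/kg
α₀ = 1/(1 + K1/[H⁺] + K1K2/[H⁺]²) = 1/(1 + 10^+1.78 + 10^+0.60) = 0.01533
DIC = [CO2*]/α₀ = 1.999×10^-5 / 0.01533 = 1.30 mmol/kg

DIC = 1.30 mmol/kg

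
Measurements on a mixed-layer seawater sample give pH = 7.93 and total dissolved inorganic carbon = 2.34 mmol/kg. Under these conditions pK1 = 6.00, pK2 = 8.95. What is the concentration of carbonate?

α₂ = 1 / (1 + [H⁺]/K2 + [H⁺]²/(K1K2)) = 1 / (1 + 10^+1.02 + 10^-0.91)
   = 1 / (1 + 10.471 + 0.12303) = 1/11.594 = 0.08625
[CO3²⁻] = α₂ × DIC = 0.08625 × 2.34 = 0.202 mmol/kg

[CO3²⁻] = 0.202 mmol/kg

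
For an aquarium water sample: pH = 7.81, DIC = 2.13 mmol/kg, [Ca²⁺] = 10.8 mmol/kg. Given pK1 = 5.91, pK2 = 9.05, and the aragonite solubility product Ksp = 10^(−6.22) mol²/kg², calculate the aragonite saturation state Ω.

Ω = 2.05

α₂ = 1 / (1 + [H⁺]/K2 + [H⁺]²/(K1K2)) = 1 / (1 + 10^+1.24 + 10^-0.66)
   = 1 / (1 + 17.378 + 0.21878) = 1/18.597 = 0.05377
[CO3²⁻] = α₂ × DIC = 0.05377 × 2.13 = 0.1145 mmol/kg
Ksp = 10^(−6.22) = 6.026×10^-7
Ω = [Ca²⁺][CO3²⁻]/Ksp = (10.8×10^-3)(1.145×10^-4) / 6.026×10^-7 = 2.05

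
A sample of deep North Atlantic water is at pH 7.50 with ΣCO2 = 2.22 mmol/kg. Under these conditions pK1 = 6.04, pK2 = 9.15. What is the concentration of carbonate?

[CO3²⁻] = 0.0470 mmol/kg

α₂ = 1 / (1 + [H⁺]/K2 + [H⁺]²/(K1K2)) = 1 / (1 + 10^+1.65 + 10^+0.19)
   = 1 / (1 + 44.668 + 1.5488) = 1/47.217 = 0.02118
[CO3²⁻] = α₂ × DIC = 0.02118 × 2.22 = 0.0470 mmol/kg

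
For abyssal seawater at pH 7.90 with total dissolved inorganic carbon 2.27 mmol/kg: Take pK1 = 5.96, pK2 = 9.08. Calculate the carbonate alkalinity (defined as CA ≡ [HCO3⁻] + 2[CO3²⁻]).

CA = 2.38 mmol/kg

CA = [HCO3⁻] + 2[CO3²⁻] = (α₁ + 2α₂)·DIC
At pH 7.90: [H⁺]/K1 = 10^-1.94 = 0.011482, K2/[H⁺] = 10^-1.18 = 0.066069
α₁ = 1/(1 + 0.011482 + 0.066069) = 1/1.0776 = 0.9280; α₂ = α₁·K2/[H⁺] = 0.06131
α₁ + 2α₂ = 1.0507
CA = 1.0507 × 2.27 = 2.38 mmol/kg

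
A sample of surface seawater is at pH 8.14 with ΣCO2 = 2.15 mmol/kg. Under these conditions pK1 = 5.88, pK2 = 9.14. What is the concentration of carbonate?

[CO3²⁻] = 0.194 mmol/kg

α₂ = 1 / (1 + [H⁺]/K2 + [H⁺]²/(K1K2)) = 1 / (1 + 10^+1.00 + 10^-1.26)
   = 1 / (1 + 10.000 + 0.054954) = 1/11.055 = 0.09046
[CO3²⁻] = α₂ × DIC = 0.09046 × 2.15 = 0.194 mmol/kg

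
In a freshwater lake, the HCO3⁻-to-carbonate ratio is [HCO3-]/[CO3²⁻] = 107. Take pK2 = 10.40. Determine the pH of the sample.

From K2 = [H⁺][CO3²⁻]/[HCO3-]:  pH = pK2 − log₁₀([HCO3-]/[CO3²⁻])
log₁₀(107) = +2.029
pH = 10.40 − (+2.029) = 8.37

pH = 8.37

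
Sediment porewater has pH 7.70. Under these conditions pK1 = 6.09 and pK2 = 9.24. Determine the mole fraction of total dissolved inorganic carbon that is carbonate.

α₂ = 0.0274

α₂ = 1 / (1 + [H⁺]/K2 + [H⁺]²/(K1K2)) = 1 / (1 + 10^+1.54 + 10^-0.07)
   = 1 / (1 + 34.674 + 0.85114) = 1/36.525 = 0.02738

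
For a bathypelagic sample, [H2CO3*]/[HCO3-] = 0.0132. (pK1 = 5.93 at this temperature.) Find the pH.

From K1 = [H⁺][HCO3-]/[H2CO3*]:  pH = pK1 − log₁₀([H2CO3*]/[HCO3-])
log₁₀(0.0132) = -1.879
pH = 5.93 − (-1.879) = 7.81

pH = 7.81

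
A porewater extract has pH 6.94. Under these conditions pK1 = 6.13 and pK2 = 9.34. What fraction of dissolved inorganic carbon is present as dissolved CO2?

α₀ = 0.134

α₀ = 1 / (1 + K1/[H⁺] + K1K2/[H⁺]²) = 1 / (1 + 10^+0.81 + 10^-1.59)
   = 1 / (1 + 6.4565 + 0.025704) = 1/7.4822 = 0.1336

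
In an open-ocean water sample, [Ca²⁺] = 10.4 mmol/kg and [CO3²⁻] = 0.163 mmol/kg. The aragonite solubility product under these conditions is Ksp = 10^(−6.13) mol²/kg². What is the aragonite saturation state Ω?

Ω = 2.29

Ksp = 10^(−6.13) = 7.413×10^-7
Ω = [Ca²⁺][CO3²⁻]/Ksp = (10.4×10^-3)(0.163×10^-3) / 7.413×10^-7 = 2.29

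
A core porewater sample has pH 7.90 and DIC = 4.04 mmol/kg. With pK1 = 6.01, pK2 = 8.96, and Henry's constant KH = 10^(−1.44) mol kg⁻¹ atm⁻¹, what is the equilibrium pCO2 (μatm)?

pCO2 = 1300 μatm

α₀ = 1 / (1 + K1/[H⁺] + K1K2/[H⁺]²) = 1 / (1 + 10^+1.89 + 10^+0.83)
   = 1 / (1 + 77.625 + 6.7608) = 1/85.386 = 0.01171
[CO2*] = α₀ × DIC = 0.01171 × 4.04 = 0.04731 mmol/kg
pCO2 = [CO2*]/KH = 4.731×10^-5 / 3.631×10^-2 = 1300 μatm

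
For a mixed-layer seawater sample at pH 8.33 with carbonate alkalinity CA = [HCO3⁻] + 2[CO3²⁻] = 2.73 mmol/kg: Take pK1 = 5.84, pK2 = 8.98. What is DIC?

DIC = 2.31 mmol/kg

CA = [HCO3⁻] + 2[CO3²⁻] = (α₁ + 2α₂)·DIC
At pH 8.33: [H⁺]/K1 = 10^-2.49 = 0.0032359, K2/[H⁺] = 10^-0.65 = 0.22387
α₁ = 1/(1 + 0.0032359 + 0.22387) = 1/1.2271 = 0.8149; α₂ = α₁·K2/[H⁺] = 0.1824
α₁ + 2α₂ = 1.1798
DIC = CA / (α₁ + 2α₂) = 2.73 / 1.1798 = 2.31 mmol/kg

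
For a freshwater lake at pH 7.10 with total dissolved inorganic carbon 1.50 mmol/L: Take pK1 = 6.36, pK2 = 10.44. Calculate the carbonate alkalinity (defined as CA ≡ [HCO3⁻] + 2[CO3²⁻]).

CA = [HCO3⁻] + 2[CO3²⁻] = (α₁ + 2α₂)·DIC
At pH 7.10: [H⁺]/K1 = 10^-0.74 = 0.18197, K2/[H⁺] = 10^-3.34 = 0.00045709
α₁ = 1/(1 + 0.18197 + 0.00045709) = 1/1.1824 = 0.8457; α₂ = α₁·K2/[H⁺] = 0.0003866
α₁ + 2α₂ = 0.8465
CA = 0.8465 × 1.50 = 1.27 mmol/L

CA = 1.27 mmol/L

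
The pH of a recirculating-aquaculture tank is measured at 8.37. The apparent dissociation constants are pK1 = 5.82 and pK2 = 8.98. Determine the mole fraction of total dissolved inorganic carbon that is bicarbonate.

α₁ = 0.801

α₁ = 1 / (1 + [H⁺]/K1 + K2/[H⁺]) = 1 / (1 + 10^-2.55 + 10^-0.61)
   = 1 / (1 + 0.0028184 + 0.24547) = 1/1.2483 = 0.8011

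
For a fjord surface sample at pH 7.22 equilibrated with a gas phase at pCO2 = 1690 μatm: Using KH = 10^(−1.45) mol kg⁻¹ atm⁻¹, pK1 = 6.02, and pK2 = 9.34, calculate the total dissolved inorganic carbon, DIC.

DIC = 1.02 mmol/kg

[CO2*] = KH · pCO2 = 10^(−1.45) × 1690×10^-6 = 5.996×10^-5 mol/kg
α₀ = 1/(1 + K1/[H⁺] + K1K2/[H⁺]²) = 1/(1 + 10^+1.20 + 10^-0.92) = 0.05893
DIC = [CO2*]/α₀ = 5.996×10^-5 / 0.05893 = 1.02 mmol/kg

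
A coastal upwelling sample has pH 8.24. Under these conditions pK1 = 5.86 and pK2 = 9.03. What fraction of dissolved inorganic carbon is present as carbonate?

α₂ = 1 / (1 + [H⁺]/K2 + [H⁺]²/(K1K2)) = 1 / (1 + 10^+0.79 + 10^-1.59)
   = 1 / (1 + 6.1660 + 0.025704) = 1/7.1917 = 0.1391

α₂ = 0.139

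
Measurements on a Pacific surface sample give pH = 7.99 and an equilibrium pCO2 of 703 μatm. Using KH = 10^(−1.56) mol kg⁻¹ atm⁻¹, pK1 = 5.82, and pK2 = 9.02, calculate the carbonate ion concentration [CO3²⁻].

[CO2*] = KH · pCO2 = 10^(−1.56) × 703×10^-6 = 1.936×10^-5 mol/kg
α₀ = 1/(1 + K1/[H⁺] + K1K2/[H⁺]²) = 1/(1 + 10^+2.17 + 10^+1.14) = 0.006146
DIC = [CO2*]/α₀ = 1.936×10^-5 / 0.006146 = 3.151 mmol/kg
[CO3²⁻] = α₂·DIC; α₂ = 0.08483, so [CO3²⁻] = 0.08483 × 3.151 = 0.267 mmol/kg

[CO3²⁻] = 0.267 mmol/kg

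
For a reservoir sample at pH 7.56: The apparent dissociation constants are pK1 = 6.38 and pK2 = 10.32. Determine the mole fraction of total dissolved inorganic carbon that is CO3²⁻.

α₂ = 1 / (1 + [H⁺]/K2 + [H⁺]²/(K1K2)) = 1 / (1 + 10^+2.76 + 10^+1.58)
   = 1 / (1 + 575.44 + 38.019) = 1/614.46 = 0.001627

α₂ = 0.00163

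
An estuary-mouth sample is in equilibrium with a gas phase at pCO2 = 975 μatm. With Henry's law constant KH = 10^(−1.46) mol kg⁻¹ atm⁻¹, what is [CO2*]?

[CO2*] = 33.8 μmol/kg

KH = 10^(−1.46) = 3.467×10^-2 mol kg⁻¹ atm⁻¹
[CO2*] = KH · pCO2 = 3.467×10^-2 × 975×10^-6 atm = 3.38×10^-5 mol/kg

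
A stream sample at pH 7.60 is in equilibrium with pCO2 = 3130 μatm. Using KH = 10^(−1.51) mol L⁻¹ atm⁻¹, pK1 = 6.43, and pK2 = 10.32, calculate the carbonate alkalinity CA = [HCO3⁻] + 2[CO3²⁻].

[CO2*] = KH · pCO2 = 10^(−1.51) × 3130×10^-6 = 9.673×10^-5 mol/L
α₀ = 1/(1 + K1/[H⁺] + K1K2/[H⁺]²) = 1/(1 + 10^+1.17 + 10^-1.55) = 0.06321
DIC = [CO2*]/α₀ = 9.673×10^-5 / 0.06321 = 1.530 mmol/L
CA = (α₁ + 2α₂)·DIC = (0.9350 + 2×0.001782) × 1.530 = 1.44 mmol/L

CA = 1.44 mmol/L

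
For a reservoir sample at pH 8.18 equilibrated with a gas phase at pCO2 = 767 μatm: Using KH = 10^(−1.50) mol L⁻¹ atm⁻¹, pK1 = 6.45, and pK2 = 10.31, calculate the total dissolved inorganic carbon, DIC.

[CO2*] = KH · pCO2 = 10^(−1.50) × 767×10^-6 = 2.425×10^-5 mol/L
α₀ = 1/(1 + K1/[H⁺] + K1K2/[H⁺]²) = 1/(1 + 10^+1.73 + 10^-0.40) = 0.01815
DIC = [CO2*]/α₀ = 2.425×10^-5 / 0.01815 = 1.34 mmol/L

DIC = 1.34 mmol/L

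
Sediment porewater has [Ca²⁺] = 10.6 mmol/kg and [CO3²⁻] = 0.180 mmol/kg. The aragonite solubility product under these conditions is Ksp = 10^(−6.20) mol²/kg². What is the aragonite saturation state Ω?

Ksp = 10^(−6.20) = 6.310×10^-7
Ω = [Ca²⁺][CO3²⁻]/Ksp = (10.6×10^-3)(0.180×10^-3) / 6.310×10^-7 = 3.02

Ω = 3.02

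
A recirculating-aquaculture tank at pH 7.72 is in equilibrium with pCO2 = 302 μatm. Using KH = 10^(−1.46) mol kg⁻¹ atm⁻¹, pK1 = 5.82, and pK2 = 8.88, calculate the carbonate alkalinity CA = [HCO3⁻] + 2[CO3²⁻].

[CO2*] = KH · pCO2 = 10^(−1.46) × 302×10^-6 = 1.047×10^-5 mol/kg
α₀ = 1/(1 + K1/[H⁺] + K1K2/[H⁺]²) = 1/(1 + 10^+1.90 + 10^+0.74) = 0.01164
DIC = [CO2*]/α₀ = 1.047×10^-5 / 0.01164 = 0.8998 mmol/kg
CA = (α₁ + 2α₂)·DIC = (0.9244 + 2×0.06395) × 0.8998 = 0.947 mmol/kg

CA = 0.947 mmol/kg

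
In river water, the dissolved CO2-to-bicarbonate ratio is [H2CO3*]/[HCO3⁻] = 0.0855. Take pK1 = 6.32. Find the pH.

pH = 7.39

From K1 = [H⁺][HCO3⁻]/[H2CO3*]:  pH = pK1 − log₁₀([H2CO3*]/[HCO3⁻])
log₁₀(0.0855) = -1.068
pH = 6.32 − (-1.068) = 7.39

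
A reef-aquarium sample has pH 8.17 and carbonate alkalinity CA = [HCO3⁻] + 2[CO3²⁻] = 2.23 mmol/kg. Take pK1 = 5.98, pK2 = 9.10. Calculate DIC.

DIC = 2.03 mmol/kg

CA = [HCO3⁻] + 2[CO3²⁻] = (α₁ + 2α₂)·DIC
At pH 8.17: [H⁺]/K1 = 10^-2.19 = 0.0064565, K2/[H⁺] = 10^-0.93 = 0.11749
α₁ = 1/(1 + 0.0064565 + 0.11749) = 1/1.1239 = 0.8897; α₂ = α₁·K2/[H⁺] = 0.1045
α₁ + 2α₂ = 1.0988
DIC = CA / (α₁ + 2α₂) = 2.23 / 1.0988 = 2.03 mmol/kg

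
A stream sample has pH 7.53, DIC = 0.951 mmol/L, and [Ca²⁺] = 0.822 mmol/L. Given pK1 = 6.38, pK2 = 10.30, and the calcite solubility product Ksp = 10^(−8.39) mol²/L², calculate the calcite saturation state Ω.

α₂ = 1 / (1 + [H⁺]/K2 + [H⁺]²/(K1K2)) = 1 / (1 + 10^+2.77 + 10^+1.62)
   = 1 / (1 + 588.84 + 41.687) = 1/631.53 = 0.001583
[CO3²⁻] = α₂ × DIC = 0.001583 × 0.951 = 0.001506 mmol/L = 1.506 μmol/L
Ksp = 10^(−8.39) = 4.074×10^-9
Ω = [Ca²⁺][CO3²⁻]/Ksp = (0.822×10^-3)(1.506×10^-6) / 4.074×10^-9 = 0.304

Ω = 0.304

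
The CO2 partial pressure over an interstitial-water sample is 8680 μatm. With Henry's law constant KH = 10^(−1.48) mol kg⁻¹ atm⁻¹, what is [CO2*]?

[CO2*] = 287 μmol/kg

KH = 10^(−1.48) = 3.311×10^-2 mol kg⁻¹ atm⁻¹
[CO2*] = KH · pCO2 = 3.311×10^-2 × 8680×10^-6 atm = 2.87×10^-4 mol/kg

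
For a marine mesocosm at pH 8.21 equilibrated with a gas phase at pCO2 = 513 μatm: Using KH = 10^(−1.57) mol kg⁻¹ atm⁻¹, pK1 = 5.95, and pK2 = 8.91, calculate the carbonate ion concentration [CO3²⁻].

[CO2*] = KH · pCO2 = 10^(−1.57) × 513×10^-6 = 1.381×10^-5 mol/kg
α₀ = 1/(1 + K1/[H⁺] + K1K2/[H⁺]²) = 1/(1 + 10^+2.26 + 10^+1.56) = 0.004560
DIC = [CO2*]/α₀ = 1.381×10^-5 / 0.004560 = 3.028 mmol/kg
[CO3²⁻] = α₂·DIC; α₂ = 0.1656, so [CO3²⁻] = 0.1656 × 3.028 = 0.501 mmol/kg

[CO3²⁻] = 0.501 mmol/kg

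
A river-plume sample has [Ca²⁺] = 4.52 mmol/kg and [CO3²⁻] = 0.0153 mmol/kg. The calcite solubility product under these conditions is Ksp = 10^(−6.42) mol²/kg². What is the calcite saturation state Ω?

Ω = 0.182

Ksp = 10^(−6.42) = 3.802×10^-7
Ω = [Ca²⁺][CO3²⁻]/Ksp = (4.52×10^-3)(0.0153×10^-3) / 3.802×10^-7 = 0.182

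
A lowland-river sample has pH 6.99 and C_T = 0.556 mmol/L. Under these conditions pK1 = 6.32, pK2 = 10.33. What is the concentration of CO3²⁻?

[CO3²⁻] = 0.209 μmol/L

α₂ = 1 / (1 + [H⁺]/K2 + [H⁺]²/(K1K2)) = 1 / (1 + 10^+3.34 + 10^+2.67)
   = 1 / (1 + 2187.8 + 467.74) = 1/2656.5 = 0.0003764
[CO3²⁻] = α₂ × DIC = 0.0003764 × 0.556 = 0.000209 mmol/L = 0.209 μmol/L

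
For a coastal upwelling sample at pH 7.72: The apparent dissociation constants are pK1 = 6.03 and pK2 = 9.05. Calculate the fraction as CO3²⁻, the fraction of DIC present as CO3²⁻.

α₂ = 0.0438

α₂ = 1 / (1 + [H⁺]/K2 + [H⁺]²/(K1K2)) = 1 / (1 + 10^+1.33 + 10^-0.36)
   = 1 / (1 + 21.380 + 0.43652) = 1/22.816 = 0.04383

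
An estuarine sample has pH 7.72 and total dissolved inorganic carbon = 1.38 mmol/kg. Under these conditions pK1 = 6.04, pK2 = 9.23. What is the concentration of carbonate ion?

α₂ = 1 / (1 + [H⁺]/K2 + [H⁺]²/(K1K2)) = 1 / (1 + 10^+1.51 + 10^-0.17)
   = 1 / (1 + 32.359 + 0.67608) = 1/34.035 = 0.02938
[CO3²⁻] = α₂ × DIC = 0.02938 × 1.38 = 0.0405 mmol/kg

[CO3²⁻] = 0.0405 mmol/kg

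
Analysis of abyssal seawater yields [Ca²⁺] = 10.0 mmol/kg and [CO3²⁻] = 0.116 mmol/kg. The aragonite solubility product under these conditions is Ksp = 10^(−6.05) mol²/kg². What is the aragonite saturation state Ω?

Ksp = 10^(−6.05) = 8.913×10^-7
Ω = [Ca²⁺][CO3²⁻]/Ksp = (10.0×10^-3)(0.116×10^-3) / 8.913×10^-7 = 1.30

Ω = 1.30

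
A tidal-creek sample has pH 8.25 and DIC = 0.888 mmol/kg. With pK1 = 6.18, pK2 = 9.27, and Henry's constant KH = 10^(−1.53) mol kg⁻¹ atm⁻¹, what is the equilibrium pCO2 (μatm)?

α₀ = 1 / (1 + K1/[H⁺] + K1K2/[H⁺]²) = 1 / (1 + 10^+2.07 + 10^+1.05)
   = 1 / (1 + 117.49 + 11.220) = 1/129.71 = 0.007710
[CO2*] = α₀ × DIC = 0.007710 × 0.888 = 0.006846 mmol/kg = 6.846 μmol/kg
pCO2 = [CO2*]/KH = 6.846×10^-6 / 2.951×10^-2 = 232 μatm

pCO2 = 232 μatm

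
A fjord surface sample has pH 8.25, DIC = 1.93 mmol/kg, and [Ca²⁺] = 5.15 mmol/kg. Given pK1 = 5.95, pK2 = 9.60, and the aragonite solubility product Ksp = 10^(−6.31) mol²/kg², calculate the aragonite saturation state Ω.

α₂ = 1 / (1 + [H⁺]/K2 + [H⁺]²/(K1K2)) = 1 / (1 + 10^+1.35 + 10^-0.95)
   = 1 / (1 + 22.387 + 0.11220) = 1/23.499 = 0.04255
[CO3²⁻] = α₂ × DIC = 0.04255 × 1.93 = 0.08213 mmol/kg
Ksp = 10^(−6.31) = 4.898×10^-7
Ω = [Ca²⁺][CO3²⁻]/Ksp = (5.15×10^-3)(8.213×10^-5) / 4.898×10^-7 = 0.864

Ω = 0.864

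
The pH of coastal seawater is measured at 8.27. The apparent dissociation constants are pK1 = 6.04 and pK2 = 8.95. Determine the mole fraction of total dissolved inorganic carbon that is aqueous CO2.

α₀ = 0.00485

α₀ = 1 / (1 + K1/[H⁺] + K1K2/[H⁺]²) = 1 / (1 + 10^+2.23 + 10^+1.55)
   = 1 / (1 + 169.82 + 35.481) = 1/206.31 = 0.004847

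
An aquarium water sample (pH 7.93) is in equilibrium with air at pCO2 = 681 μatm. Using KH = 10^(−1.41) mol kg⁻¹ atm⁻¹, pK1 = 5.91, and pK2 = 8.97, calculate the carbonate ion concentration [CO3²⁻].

[CO3²⁻] = 0.253 mmol/kg

[CO2*] = KH · pCO2 = 10^(−1.41) × 681×10^-6 = 2.649×10^-5 mol/kg
α₀ = 1/(1 + K1/[H⁺] + K1K2/[H⁺]²) = 1/(1 + 10^+2.02 + 10^+0.98) = 0.008676
DIC = [CO2*]/α₀ = 2.649×10^-5 / 0.008676 = 3.054 mmol/kg
[CO3²⁻] = α₂·DIC; α₂ = 0.08285, so [CO3²⁻] = 0.08285 × 3.054 = 0.253 mmol/kg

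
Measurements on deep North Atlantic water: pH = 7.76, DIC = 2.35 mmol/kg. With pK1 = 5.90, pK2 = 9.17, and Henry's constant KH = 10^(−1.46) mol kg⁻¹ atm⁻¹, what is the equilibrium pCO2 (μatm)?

pCO2 = 889 μatm

α₀ = 1 / (1 + K1/[H⁺] + K1K2/[H⁺]²) = 1 / (1 + 10^+1.86 + 10^+0.45)
   = 1 / (1 + 72.444 + 2.8184) = 1/76.262 = 0.01311
[CO2*] = α₀ × DIC = 0.01311 × 2.35 = 0.03081 mmol/kg
pCO2 = [CO2*]/KH = 3.081×10^-5 / 3.467×10^-2 = 889 μatm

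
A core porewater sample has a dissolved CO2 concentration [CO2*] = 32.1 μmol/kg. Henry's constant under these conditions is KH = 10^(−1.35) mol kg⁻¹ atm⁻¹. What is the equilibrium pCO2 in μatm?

KH = 10^(−1.35) = 4.467×10^-2 mol kg⁻¹ atm⁻¹
pCO2 = [CO2*]/KH = 32.1×10^-6 / 4.467×10^-2 = 7.19×10^-4 atm = 719 μatm

pCO2 = 719 μatm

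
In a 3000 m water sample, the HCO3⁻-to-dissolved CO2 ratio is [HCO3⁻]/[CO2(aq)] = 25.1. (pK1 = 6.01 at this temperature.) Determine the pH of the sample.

pH = 7.41

From K1 = [H⁺][HCO3⁻]/[CO2(aq)]:  pH = pK1 + log₁₀([HCO3⁻]/[CO2(aq)])
log₁₀(25.1) = +1.400
pH = 6.01 + (+1.400) = 7.41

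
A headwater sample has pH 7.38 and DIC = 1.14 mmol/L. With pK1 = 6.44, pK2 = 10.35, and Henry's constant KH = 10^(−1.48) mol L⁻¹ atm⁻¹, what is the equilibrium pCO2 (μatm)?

pCO2 = 3540 μatm

α₀ = 1 / (1 + K1/[H⁺] + K1K2/[H⁺]²) = 1 / (1 + 10^+0.94 + 10^-2.03)
   = 1 / (1 + 8.7096 + 0.0093325) = 1/9.7190 = 0.1029
[CO2*] = α₀ × DIC = 0.1029 × 1.14 = 0.1173 mmol/L
pCO2 = [CO2*]/KH = 1.173×10^-4 / 3.311×10^-2 = 3540 μatm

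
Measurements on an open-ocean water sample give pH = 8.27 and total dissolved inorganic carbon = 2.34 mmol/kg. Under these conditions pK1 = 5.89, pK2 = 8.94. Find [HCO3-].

[HCO3⁻] = 1.92 mmol/kg

α₁ = 1 / (1 + [H⁺]/K1 + K2/[H⁺]) = 1 / (1 + 10^-2.38 + 10^-0.67)
   = 1 / (1 + 0.0041687 + 0.21380) = 1/1.2180 = 0.8210
[HCO3⁻] = α₁ × DIC = 0.8210 × 2.34 = 1.92 mmol/kg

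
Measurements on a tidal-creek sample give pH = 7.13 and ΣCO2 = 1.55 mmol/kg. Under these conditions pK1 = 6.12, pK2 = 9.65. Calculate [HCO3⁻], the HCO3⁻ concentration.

α₁ = 1 / (1 + [H⁺]/K1 + K2/[H⁺]) = 1 / (1 + 10^-1.01 + 10^-2.52)
   = 1 / (1 + 0.097724 + 0.0030200) = 1/1.1007 = 0.9085
[HCO3⁻] = α₁ × DIC = 0.9085 × 1.55 = 1.41 mmol/kg

[HCO3⁻] = 1.41 mmol/kg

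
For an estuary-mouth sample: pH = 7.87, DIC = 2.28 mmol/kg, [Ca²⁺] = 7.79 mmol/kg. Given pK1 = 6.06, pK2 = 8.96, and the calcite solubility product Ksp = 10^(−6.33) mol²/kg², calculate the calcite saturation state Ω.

α₂ = 1 / (1 + [H⁺]/K2 + [H⁺]²/(K1K2)) = 1 / (1 + 10^+1.09 + 10^-0.72)
   = 1 / (1 + 12.303 + 0.19055) = 1/13.493 = 0.07411
[CO3²⁻] = α₂ × DIC = 0.07411 × 2.28 = 0.1690 mmol/kg
Ksp = 10^(−6.33) = 4.677×10^-7
Ω = [Ca²⁺][CO3²⁻]/Ksp = (7.79×10^-3)(1.690×10^-4) / 4.677×10^-7 = 2.81

Ω = 2.81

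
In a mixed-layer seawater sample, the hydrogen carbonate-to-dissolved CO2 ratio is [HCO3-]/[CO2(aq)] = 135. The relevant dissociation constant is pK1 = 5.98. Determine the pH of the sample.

pH = 8.11

From K1 = [H⁺][HCO3-]/[CO2(aq)]:  pH = pK1 + log₁₀([HCO3-]/[CO2(aq)])
log₁₀(135) = +2.130
pH = 5.98 + (+2.130) = 8.11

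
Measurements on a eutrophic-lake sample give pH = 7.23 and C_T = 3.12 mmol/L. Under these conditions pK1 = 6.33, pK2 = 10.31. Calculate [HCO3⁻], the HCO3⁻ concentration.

[HCO3⁻] = 2.77 mmol/L

α₁ = 1 / (1 + [H⁺]/K1 + K2/[H⁺]) = 1 / (1 + 10^-0.90 + 10^-3.08)
   = 1 / (1 + 0.12589 + 0.00083176) = 1/1.1267 = 0.8875
[HCO3⁻] = α₁ × DIC = 0.8875 × 3.12 = 2.77 mmol/L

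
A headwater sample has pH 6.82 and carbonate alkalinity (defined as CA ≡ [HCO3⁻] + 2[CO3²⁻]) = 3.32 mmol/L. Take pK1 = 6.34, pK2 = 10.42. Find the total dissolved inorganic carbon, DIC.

DIC = 4.42 mmol/L

CA = [HCO3⁻] + 2[CO3²⁻] = (α₁ + 2α₂)·DIC
At pH 6.82: [H⁺]/K1 = 10^-0.48 = 0.33113, K2/[H⁺] = 10^-3.60 = 0.00025119
α₁ = 1/(1 + 0.33113 + 0.00025119) = 1/1.3314 = 0.7511; α₂ = α₁·K2/[H⁺] = 0.0001887
α₁ + 2α₂ = 0.7515
DIC = CA / (α₁ + 2α₂) = 3.32 / 0.7515 = 4.42 mmol/L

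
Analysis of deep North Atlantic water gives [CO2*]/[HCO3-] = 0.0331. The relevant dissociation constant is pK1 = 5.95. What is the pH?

pH = 7.43

From K1 = [H⁺][HCO3-]/[CO2*]:  pH = pK1 − log₁₀([CO2*]/[HCO3-])
log₁₀(0.0331) = -1.480
pH = 5.95 − (-1.480) = 7.43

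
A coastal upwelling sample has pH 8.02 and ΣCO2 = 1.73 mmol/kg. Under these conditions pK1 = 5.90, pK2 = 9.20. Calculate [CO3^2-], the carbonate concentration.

[CO3²⁻] = 0.106 mmol/kg

α₂ = 1 / (1 + [H⁺]/K2 + [H⁺]²/(K1K2)) = 1 / (1 + 10^+1.18 + 10^-0.94)
   = 1 / (1 + 15.136 + 0.11482) = 1/16.250 = 0.06154
[CO3²⁻] = α₂ × DIC = 0.06154 × 1.73 = 0.106 mmol/kg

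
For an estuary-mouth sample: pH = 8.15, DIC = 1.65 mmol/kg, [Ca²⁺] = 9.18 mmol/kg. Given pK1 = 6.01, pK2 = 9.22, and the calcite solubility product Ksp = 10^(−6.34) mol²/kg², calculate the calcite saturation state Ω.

Ω = 2.58

α₂ = 1 / (1 + [H⁺]/K2 + [H⁺]²/(K1K2)) = 1 / (1 + 10^+1.07 + 10^-1.07)
   = 1 / (1 + 11.749 + 0.085114) = 1/12.834 = 0.07792
[CO3²⁻] = α₂ × DIC = 0.07792 × 1.65 = 0.1286 mmol/kg
Ksp = 10^(−6.34) = 4.571×10^-7
Ω = [Ca²⁺][CO3²⁻]/Ksp = (9.18×10^-3)(1.286×10^-4) / 4.571×10^-7 = 2.58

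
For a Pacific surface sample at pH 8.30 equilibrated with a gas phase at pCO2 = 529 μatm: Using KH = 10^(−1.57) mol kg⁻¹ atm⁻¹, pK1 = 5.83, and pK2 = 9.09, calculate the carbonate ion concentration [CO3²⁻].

[CO2*] = KH · pCO2 = 10^(−1.57) × 529×10^-6 = 1.424×10^-5 mol/kg
α₀ = 1/(1 + K1/[H⁺] + K1K2/[H⁺]²) = 1/(1 + 10^+2.47 + 10^+1.68) = 0.002907
DIC = [CO2*]/α₀ = 1.424×10^-5 / 0.002907 = 4.898 mmol/kg
[CO3²⁻] = α₂·DIC; α₂ = 0.1391, so [CO3²⁻] = 0.1391 × 4.898 = 0.681 mmol/kg

[CO3²⁻] = 0.681 mmol/kg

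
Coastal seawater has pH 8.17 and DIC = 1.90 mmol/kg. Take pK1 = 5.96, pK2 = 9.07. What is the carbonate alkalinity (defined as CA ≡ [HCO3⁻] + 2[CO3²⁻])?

CA = [HCO3⁻] + 2[CO3²⁻] = (α₁ + 2α₂)·DIC
At pH 8.17: [H⁺]/K1 = 10^-2.21 = 0.0061660, K2/[H⁺] = 10^-0.90 = 0.12589
α₁ = 1/(1 + 0.0061660 + 0.12589) = 1/1.1321 = 0.8833; α₂ = α₁·K2/[H⁺] = 0.1112
α₁ + 2α₂ = 1.1058
CA = 1.1058 × 1.90 = 2.10 mmol/kg

CA = 2.10 mmol/kg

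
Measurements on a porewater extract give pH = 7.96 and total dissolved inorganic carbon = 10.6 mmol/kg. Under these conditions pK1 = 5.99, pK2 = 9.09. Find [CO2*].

[CO2*] = 0.105 mmol/kg

α₀ = 1 / (1 + K1/[H⁺] + K1K2/[H⁺]²) = 1 / (1 + 10^+1.97 + 10^+0.84)
   = 1 / (1 + 93.325 + 6.9183) = 1/101.24 = 0.009877
[CO2*] = α₀ × DIC = 0.009877 × 10.6 = 0.105 mmol/kg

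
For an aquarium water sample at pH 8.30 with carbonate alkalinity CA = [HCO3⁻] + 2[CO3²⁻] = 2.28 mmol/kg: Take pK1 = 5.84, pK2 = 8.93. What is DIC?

DIC = 1.92 mmol/kg

CA = [HCO3⁻] + 2[CO3²⁻] = (α₁ + 2α₂)·DIC
At pH 8.30: [H⁺]/K1 = 10^-2.46 = 0.0034674, K2/[H⁺] = 10^-0.63 = 0.23442
α₁ = 1/(1 + 0.0034674 + 0.23442) = 1/1.2379 = 0.8078; α₂ = α₁·K2/[H⁺] = 0.1894
α₁ + 2α₂ = 1.1866
DIC = CA / (α₁ + 2α₂) = 2.28 / 1.1866 = 1.92 mmol/kg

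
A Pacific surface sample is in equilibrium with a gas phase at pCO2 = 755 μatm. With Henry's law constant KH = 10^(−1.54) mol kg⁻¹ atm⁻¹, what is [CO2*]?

KH = 10^(−1.54) = 2.884×10^-2 mol kg⁻¹ atm⁻¹
[CO2*] = KH · pCO2 = 2.884×10^-2 × 755×10^-6 atm = 2.18×10^-5 mol/kg

[CO2*] = 21.8 μmol/kg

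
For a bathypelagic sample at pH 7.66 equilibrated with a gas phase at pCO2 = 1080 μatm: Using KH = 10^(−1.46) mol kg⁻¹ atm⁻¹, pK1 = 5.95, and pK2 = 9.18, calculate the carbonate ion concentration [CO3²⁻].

[CO2*] = KH · pCO2 = 10^(−1.46) × 1080×10^-6 = 3.745×10^-5 mol/kg
α₀ = 1/(1 + K1/[H⁺] + K1K2/[H⁺]²) = 1/(1 + 10^+1.71 + 10^+0.19) = 0.01858
DIC = [CO2*]/α₀ = 3.745×10^-5 / 0.01858 = 2.016 mmol/kg
[CO3²⁻] = α₂·DIC; α₂ = 0.02877, so [CO3²⁻] = 0.02877 × 2.016 = 0.0580 mmol/kg

[CO3²⁻] = 0.0580 mmol/kg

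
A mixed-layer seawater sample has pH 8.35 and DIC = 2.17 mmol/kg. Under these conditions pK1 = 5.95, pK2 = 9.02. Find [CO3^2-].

α₂ = 1 / (1 + [H⁺]/K2 + [H⁺]²/(K1K2)) = 1 / (1 + 10^+0.67 + 10^-1.73)
   = 1 / (1 + 4.6774 + 0.018621) = 1/5.6960 = 0.1756
[CO3²⁻] = α₂ × DIC = 0.1756 × 2.17 = 0.381 mmol/kg

[CO3²⁻] = 0.381 mmol/kg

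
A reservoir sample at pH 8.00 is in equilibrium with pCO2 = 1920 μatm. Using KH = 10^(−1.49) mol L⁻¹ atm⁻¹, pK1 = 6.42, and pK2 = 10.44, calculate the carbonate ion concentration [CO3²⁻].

[CO2*] = KH · pCO2 = 10^(−1.49) × 1920×10^-6 = 6.213×10^-5 mol/L
α₀ = 1/(1 + K1/[H⁺] + K1K2/[H⁺]²) = 1/(1 + 10^+1.58 + 10^-0.86) = 0.02554
DIC = [CO2*]/α₀ = 6.213×10^-5 / 0.02554 = 2.433 mmol/L
[CO3²⁻] = α₂·DIC; α₂ = 0.003525, so [CO3²⁻] = 0.003525 × 2.433 = 0.00858 mmol/L = 8.58 μmol/L

[CO3²⁻] = 8.58 μmol/L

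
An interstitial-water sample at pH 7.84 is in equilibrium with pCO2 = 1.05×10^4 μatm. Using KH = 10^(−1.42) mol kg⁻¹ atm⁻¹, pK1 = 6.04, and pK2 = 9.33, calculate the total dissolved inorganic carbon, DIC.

[CO2*] = KH · pCO2 = 10^(−1.42) × 1.05×10^4×10^-6 = 3.992×10^-4 mol/kg
α₀ = 1/(1 + K1/[H⁺] + K1K2/[H⁺]²) = 1/(1 + 10^+1.80 + 10^+0.31) = 0.01512
DIC = [CO2*]/α₀ = 3.992×10^-4 / 0.01512 = 26.4 mmol/kg

DIC = 26.4 mmol/kg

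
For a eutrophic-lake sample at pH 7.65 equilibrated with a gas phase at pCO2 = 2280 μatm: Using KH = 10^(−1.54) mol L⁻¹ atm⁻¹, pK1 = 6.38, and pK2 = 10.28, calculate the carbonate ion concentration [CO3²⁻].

[CO2*] = KH · pCO2 = 10^(−1.54) × 2280×10^-6 = 6.576×10^-5 mol/L
α₀ = 1/(1 + K1/[H⁺] + K1K2/[H⁺]²) = 1/(1 + 10^+1.27 + 10^-1.36) = 0.05085
DIC = [CO2*]/α₀ = 6.576×10^-5 / 0.05085 = 1.293 mmol/L
[CO3²⁻] = α₂·DIC; α₂ = 0.002220, so [CO3²⁻] = 0.002220 × 1.293 = 0.00287 mmol/L = 2.87 μmol/L

[CO3²⁻] = 2.87 μmol/L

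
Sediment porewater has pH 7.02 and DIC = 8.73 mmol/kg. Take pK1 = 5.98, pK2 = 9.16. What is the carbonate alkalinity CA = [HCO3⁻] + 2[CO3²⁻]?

CA = [HCO3⁻] + 2[CO3²⁻] = (α₁ + 2α₂)·DIC
At pH 7.02: [H⁺]/K1 = 10^-1.04 = 0.091201, K2/[H⁺] = 10^-2.14 = 0.0072444
α₁ = 1/(1 + 0.091201 + 0.0072444) = 1/1.0984 = 0.9104; α₂ = α₁·K2/[H⁺] = 0.006595
α₁ + 2α₂ = 0.9236
CA = 0.9236 × 8.73 = 8.06 mmol/kg

CA = 8.06 mmol/kg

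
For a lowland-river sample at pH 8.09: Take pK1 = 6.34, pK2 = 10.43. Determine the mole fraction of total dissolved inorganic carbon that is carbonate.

α₂ = 1 / (1 + [H⁺]/K2 + [H⁺]²/(K1K2)) = 1 / (1 + 10^+2.34 + 10^+0.59)
   = 1 / (1 + 218.78 + 3.8905) = 1/223.67 = 0.004471

α₂ = 0.00447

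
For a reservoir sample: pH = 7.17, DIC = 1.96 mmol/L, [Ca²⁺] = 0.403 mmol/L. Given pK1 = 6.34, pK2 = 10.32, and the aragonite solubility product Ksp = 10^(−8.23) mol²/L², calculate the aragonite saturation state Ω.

α₂ = 1 / (1 + [H⁺]/K2 + [H⁺]²/(K1K2)) = 1 / (1 + 10^+3.15 + 10^+2.32)
   = 1 / (1 + 1412.5 + 208.93) = 1/1622.5 = 0.0006163
[CO3²⁻] = α₂ × DIC = 0.0006163 × 1.96 = 0.001208 mmol/L = 1.208 μmol/L
Ksp = 10^(−8.23) = 5.888×10^-9
Ω = [Ca²⁺][CO3²⁻]/Ksp = (0.403×10^-3)(1.208×10^-6) / 5.888×10^-9 = 0.0827

Ω = 0.0827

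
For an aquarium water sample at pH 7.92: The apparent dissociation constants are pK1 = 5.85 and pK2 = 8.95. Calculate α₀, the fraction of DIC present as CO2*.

α₀ = 1 / (1 + K1/[H⁺] + K1K2/[H⁺]²) = 1 / (1 + 10^+2.07 + 10^+1.04)
   = 1 / (1 + 117.49 + 10.965) = 1/129.45 = 0.007725

α₀ = 0.00772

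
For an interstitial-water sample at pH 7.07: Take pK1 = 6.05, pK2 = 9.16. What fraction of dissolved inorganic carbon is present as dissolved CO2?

α₀ = 1 / (1 + K1/[H⁺] + K1K2/[H⁺]²) = 1 / (1 + 10^+1.02 + 10^-1.07)
   = 1 / (1 + 10.471 + 0.085114) = 1/11.556 = 0.08653

α₀ = 0.0865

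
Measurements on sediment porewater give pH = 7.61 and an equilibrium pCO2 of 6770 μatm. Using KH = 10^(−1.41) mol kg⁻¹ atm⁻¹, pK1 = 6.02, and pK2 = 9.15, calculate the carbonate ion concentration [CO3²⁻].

[CO2*] = KH · pCO2 = 10^(−1.41) × 6770×10^-6 = 2.634×10^-4 mol/kg
α₀ = 1/(1 + K1/[H⁺] + K1K2/[H⁺]²) = 1/(1 + 10^+1.59 + 10^+0.05) = 0.02437
DIC = [CO2*]/α₀ = 2.634×10^-4 / 0.02437 = 10.81 mmol/kg
[CO3²⁻] = α₂·DIC; α₂ = 0.02735, so [CO3²⁻] = 0.02735 × 10.81 = 0.296 mmol/kg

[CO3²⁻] = 0.296 mmol/kg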